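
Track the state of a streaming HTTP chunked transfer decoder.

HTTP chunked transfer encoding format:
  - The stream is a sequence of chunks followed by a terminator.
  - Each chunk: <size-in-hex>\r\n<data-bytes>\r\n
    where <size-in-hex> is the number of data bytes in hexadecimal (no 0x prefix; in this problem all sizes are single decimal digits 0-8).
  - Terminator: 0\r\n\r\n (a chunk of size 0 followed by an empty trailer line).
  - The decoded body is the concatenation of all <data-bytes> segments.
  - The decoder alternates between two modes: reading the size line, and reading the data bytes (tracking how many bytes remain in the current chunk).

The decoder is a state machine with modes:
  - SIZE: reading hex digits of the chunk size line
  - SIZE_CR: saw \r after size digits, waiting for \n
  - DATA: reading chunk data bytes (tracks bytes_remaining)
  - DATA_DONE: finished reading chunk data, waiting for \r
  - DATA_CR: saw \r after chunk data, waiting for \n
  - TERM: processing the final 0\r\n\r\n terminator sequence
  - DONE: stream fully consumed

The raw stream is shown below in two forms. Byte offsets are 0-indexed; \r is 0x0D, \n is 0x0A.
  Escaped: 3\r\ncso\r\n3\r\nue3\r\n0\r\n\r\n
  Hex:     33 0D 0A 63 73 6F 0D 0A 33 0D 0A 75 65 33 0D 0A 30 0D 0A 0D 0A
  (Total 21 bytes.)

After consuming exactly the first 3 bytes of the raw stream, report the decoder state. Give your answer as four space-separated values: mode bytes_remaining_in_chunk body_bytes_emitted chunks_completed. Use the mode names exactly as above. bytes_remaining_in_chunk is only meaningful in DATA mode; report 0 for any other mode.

Byte 0 = '3': mode=SIZE remaining=0 emitted=0 chunks_done=0
Byte 1 = 0x0D: mode=SIZE_CR remaining=0 emitted=0 chunks_done=0
Byte 2 = 0x0A: mode=DATA remaining=3 emitted=0 chunks_done=0

Answer: DATA 3 0 0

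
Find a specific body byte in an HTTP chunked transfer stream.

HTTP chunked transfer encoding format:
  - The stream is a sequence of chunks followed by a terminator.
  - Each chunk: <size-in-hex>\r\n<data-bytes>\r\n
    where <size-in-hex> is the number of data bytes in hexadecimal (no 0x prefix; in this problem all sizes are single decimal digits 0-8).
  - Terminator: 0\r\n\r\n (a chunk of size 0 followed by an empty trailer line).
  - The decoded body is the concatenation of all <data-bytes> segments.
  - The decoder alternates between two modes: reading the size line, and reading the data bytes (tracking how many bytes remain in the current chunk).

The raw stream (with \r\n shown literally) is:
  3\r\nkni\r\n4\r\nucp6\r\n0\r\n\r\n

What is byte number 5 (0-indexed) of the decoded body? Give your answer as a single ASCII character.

Chunk 1: stream[0..1]='3' size=0x3=3, data at stream[3..6]='kni' -> body[0..3], body so far='kni'
Chunk 2: stream[8..9]='4' size=0x4=4, data at stream[11..15]='ucp6' -> body[3..7], body so far='kniucp6'
Chunk 3: stream[17..18]='0' size=0 (terminator). Final body='kniucp6' (7 bytes)
Body byte 5 = 'p'

Answer: p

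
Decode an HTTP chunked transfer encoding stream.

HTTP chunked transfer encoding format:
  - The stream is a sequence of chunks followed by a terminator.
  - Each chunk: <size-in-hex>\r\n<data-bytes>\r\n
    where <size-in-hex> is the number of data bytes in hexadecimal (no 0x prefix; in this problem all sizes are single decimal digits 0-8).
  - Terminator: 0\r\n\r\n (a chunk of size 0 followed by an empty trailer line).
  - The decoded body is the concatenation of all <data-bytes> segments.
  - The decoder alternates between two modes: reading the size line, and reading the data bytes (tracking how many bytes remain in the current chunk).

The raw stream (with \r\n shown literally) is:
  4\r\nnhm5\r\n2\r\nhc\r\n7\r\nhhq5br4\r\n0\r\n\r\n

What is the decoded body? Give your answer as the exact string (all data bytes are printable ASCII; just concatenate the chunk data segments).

Answer: nhm5hchhq5br4

Derivation:
Chunk 1: stream[0..1]='4' size=0x4=4, data at stream[3..7]='nhm5' -> body[0..4], body so far='nhm5'
Chunk 2: stream[9..10]='2' size=0x2=2, data at stream[12..14]='hc' -> body[4..6], body so far='nhm5hc'
Chunk 3: stream[16..17]='7' size=0x7=7, data at stream[19..26]='hhq5br4' -> body[6..13], body so far='nhm5hchhq5br4'
Chunk 4: stream[28..29]='0' size=0 (terminator). Final body='nhm5hchhq5br4' (13 bytes)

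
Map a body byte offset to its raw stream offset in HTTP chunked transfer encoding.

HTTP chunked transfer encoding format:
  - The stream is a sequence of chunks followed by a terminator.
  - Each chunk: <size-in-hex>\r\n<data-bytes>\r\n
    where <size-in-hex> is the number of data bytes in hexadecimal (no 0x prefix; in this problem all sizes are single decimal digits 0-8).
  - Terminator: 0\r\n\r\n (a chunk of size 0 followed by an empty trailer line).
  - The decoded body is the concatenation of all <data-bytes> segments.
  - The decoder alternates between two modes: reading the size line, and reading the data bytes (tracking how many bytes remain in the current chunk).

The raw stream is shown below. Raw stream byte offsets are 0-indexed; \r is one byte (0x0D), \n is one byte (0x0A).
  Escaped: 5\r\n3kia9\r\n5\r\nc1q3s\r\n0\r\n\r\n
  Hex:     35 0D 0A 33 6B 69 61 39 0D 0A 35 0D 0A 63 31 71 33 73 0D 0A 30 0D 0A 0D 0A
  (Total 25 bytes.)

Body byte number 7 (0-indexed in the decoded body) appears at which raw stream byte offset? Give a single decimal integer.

Chunk 1: stream[0..1]='5' size=0x5=5, data at stream[3..8]='3kia9' -> body[0..5], body so far='3kia9'
Chunk 2: stream[10..11]='5' size=0x5=5, data at stream[13..18]='c1q3s' -> body[5..10], body so far='3kia9c1q3s'
Chunk 3: stream[20..21]='0' size=0 (terminator). Final body='3kia9c1q3s' (10 bytes)
Body byte 7 at stream offset 15

Answer: 15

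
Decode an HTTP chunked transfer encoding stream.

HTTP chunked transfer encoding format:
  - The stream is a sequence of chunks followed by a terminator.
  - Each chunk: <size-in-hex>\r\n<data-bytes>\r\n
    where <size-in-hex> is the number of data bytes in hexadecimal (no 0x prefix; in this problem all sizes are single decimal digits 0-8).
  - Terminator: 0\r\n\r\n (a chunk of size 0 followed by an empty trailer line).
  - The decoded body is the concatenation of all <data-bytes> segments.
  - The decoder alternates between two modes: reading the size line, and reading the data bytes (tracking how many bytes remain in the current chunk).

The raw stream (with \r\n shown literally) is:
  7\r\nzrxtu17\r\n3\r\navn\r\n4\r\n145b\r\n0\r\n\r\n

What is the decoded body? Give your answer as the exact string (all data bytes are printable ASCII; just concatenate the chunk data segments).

Answer: zrxtu17avn145b

Derivation:
Chunk 1: stream[0..1]='7' size=0x7=7, data at stream[3..10]='zrxtu17' -> body[0..7], body so far='zrxtu17'
Chunk 2: stream[12..13]='3' size=0x3=3, data at stream[15..18]='avn' -> body[7..10], body so far='zrxtu17avn'
Chunk 3: stream[20..21]='4' size=0x4=4, data at stream[23..27]='145b' -> body[10..14], body so far='zrxtu17avn145b'
Chunk 4: stream[29..30]='0' size=0 (terminator). Final body='zrxtu17avn145b' (14 bytes)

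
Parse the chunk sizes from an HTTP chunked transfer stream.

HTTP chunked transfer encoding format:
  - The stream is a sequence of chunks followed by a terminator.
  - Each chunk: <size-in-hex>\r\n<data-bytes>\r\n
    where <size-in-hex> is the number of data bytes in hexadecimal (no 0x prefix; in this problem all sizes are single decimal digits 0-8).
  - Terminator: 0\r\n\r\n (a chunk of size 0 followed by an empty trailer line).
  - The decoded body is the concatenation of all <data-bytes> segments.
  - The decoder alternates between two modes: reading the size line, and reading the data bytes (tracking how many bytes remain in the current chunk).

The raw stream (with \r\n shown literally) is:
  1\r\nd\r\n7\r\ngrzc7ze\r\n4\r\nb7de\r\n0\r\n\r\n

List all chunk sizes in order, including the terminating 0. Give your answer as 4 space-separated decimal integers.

Answer: 1 7 4 0

Derivation:
Chunk 1: stream[0..1]='1' size=0x1=1, data at stream[3..4]='d' -> body[0..1], body so far='d'
Chunk 2: stream[6..7]='7' size=0x7=7, data at stream[9..16]='grzc7ze' -> body[1..8], body so far='dgrzc7ze'
Chunk 3: stream[18..19]='4' size=0x4=4, data at stream[21..25]='b7de' -> body[8..12], body so far='dgrzc7zeb7de'
Chunk 4: stream[27..28]='0' size=0 (terminator). Final body='dgrzc7zeb7de' (12 bytes)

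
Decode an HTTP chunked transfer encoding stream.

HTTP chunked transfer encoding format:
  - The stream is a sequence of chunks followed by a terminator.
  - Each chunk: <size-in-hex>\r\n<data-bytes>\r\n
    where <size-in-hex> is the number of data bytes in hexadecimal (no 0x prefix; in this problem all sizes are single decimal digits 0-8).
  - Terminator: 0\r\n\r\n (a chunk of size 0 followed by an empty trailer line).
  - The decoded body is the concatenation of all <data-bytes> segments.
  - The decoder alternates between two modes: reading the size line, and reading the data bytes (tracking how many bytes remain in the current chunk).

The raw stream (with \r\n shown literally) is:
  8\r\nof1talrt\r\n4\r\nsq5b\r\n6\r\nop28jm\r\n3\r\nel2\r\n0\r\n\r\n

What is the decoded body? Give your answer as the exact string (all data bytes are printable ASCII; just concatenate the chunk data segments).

Chunk 1: stream[0..1]='8' size=0x8=8, data at stream[3..11]='of1talrt' -> body[0..8], body so far='of1talrt'
Chunk 2: stream[13..14]='4' size=0x4=4, data at stream[16..20]='sq5b' -> body[8..12], body so far='of1talrtsq5b'
Chunk 3: stream[22..23]='6' size=0x6=6, data at stream[25..31]='op28jm' -> body[12..18], body so far='of1talrtsq5bop28jm'
Chunk 4: stream[33..34]='3' size=0x3=3, data at stream[36..39]='el2' -> body[18..21], body so far='of1talrtsq5bop28jmel2'
Chunk 5: stream[41..42]='0' size=0 (terminator). Final body='of1talrtsq5bop28jmel2' (21 bytes)

Answer: of1talrtsq5bop28jmel2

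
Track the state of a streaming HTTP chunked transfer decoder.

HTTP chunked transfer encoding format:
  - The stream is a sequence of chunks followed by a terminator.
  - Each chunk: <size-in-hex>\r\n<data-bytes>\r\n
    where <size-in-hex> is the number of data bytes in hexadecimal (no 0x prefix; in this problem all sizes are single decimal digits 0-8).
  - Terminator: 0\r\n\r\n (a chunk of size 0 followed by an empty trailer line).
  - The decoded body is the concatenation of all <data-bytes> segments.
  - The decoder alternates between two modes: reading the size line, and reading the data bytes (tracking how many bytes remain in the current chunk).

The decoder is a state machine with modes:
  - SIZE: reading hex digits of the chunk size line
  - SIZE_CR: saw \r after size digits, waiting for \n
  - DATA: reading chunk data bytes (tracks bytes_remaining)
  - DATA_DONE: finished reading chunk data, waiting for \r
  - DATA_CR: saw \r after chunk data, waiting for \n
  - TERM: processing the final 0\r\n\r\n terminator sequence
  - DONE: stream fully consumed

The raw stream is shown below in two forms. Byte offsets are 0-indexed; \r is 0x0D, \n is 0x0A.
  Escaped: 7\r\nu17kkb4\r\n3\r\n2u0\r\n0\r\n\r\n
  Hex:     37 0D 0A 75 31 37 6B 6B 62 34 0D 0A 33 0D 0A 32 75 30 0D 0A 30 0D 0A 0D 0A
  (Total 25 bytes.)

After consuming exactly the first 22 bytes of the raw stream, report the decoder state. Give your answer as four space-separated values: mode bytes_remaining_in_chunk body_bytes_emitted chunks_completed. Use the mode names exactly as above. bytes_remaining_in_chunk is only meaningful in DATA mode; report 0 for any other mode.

Answer: SIZE_CR 0 10 2

Derivation:
Byte 0 = '7': mode=SIZE remaining=0 emitted=0 chunks_done=0
Byte 1 = 0x0D: mode=SIZE_CR remaining=0 emitted=0 chunks_done=0
Byte 2 = 0x0A: mode=DATA remaining=7 emitted=0 chunks_done=0
Byte 3 = 'u': mode=DATA remaining=6 emitted=1 chunks_done=0
Byte 4 = '1': mode=DATA remaining=5 emitted=2 chunks_done=0
Byte 5 = '7': mode=DATA remaining=4 emitted=3 chunks_done=0
Byte 6 = 'k': mode=DATA remaining=3 emitted=4 chunks_done=0
Byte 7 = 'k': mode=DATA remaining=2 emitted=5 chunks_done=0
Byte 8 = 'b': mode=DATA remaining=1 emitted=6 chunks_done=0
Byte 9 = '4': mode=DATA_DONE remaining=0 emitted=7 chunks_done=0
Byte 10 = 0x0D: mode=DATA_CR remaining=0 emitted=7 chunks_done=0
Byte 11 = 0x0A: mode=SIZE remaining=0 emitted=7 chunks_done=1
Byte 12 = '3': mode=SIZE remaining=0 emitted=7 chunks_done=1
Byte 13 = 0x0D: mode=SIZE_CR remaining=0 emitted=7 chunks_done=1
Byte 14 = 0x0A: mode=DATA remaining=3 emitted=7 chunks_done=1
Byte 15 = '2': mode=DATA remaining=2 emitted=8 chunks_done=1
Byte 16 = 'u': mode=DATA remaining=1 emitted=9 chunks_done=1
Byte 17 = '0': mode=DATA_DONE remaining=0 emitted=10 chunks_done=1
Byte 18 = 0x0D: mode=DATA_CR remaining=0 emitted=10 chunks_done=1
Byte 19 = 0x0A: mode=SIZE remaining=0 emitted=10 chunks_done=2
Byte 20 = '0': mode=SIZE remaining=0 emitted=10 chunks_done=2
Byte 21 = 0x0D: mode=SIZE_CR remaining=0 emitted=10 chunks_done=2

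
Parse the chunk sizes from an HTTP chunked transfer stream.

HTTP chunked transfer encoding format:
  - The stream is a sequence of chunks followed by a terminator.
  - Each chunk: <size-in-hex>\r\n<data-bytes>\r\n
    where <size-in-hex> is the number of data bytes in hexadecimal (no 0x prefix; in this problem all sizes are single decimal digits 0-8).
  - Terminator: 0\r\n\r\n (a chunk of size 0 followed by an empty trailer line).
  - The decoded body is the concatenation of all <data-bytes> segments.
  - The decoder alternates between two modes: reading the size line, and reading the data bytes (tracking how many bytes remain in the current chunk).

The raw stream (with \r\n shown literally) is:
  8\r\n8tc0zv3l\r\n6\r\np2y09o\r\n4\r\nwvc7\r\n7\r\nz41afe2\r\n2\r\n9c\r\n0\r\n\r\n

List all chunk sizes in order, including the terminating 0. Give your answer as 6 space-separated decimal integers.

Answer: 8 6 4 7 2 0

Derivation:
Chunk 1: stream[0..1]='8' size=0x8=8, data at stream[3..11]='8tc0zv3l' -> body[0..8], body so far='8tc0zv3l'
Chunk 2: stream[13..14]='6' size=0x6=6, data at stream[16..22]='p2y09o' -> body[8..14], body so far='8tc0zv3lp2y09o'
Chunk 3: stream[24..25]='4' size=0x4=4, data at stream[27..31]='wvc7' -> body[14..18], body so far='8tc0zv3lp2y09owvc7'
Chunk 4: stream[33..34]='7' size=0x7=7, data at stream[36..43]='z41afe2' -> body[18..25], body so far='8tc0zv3lp2y09owvc7z41afe2'
Chunk 5: stream[45..46]='2' size=0x2=2, data at stream[48..50]='9c' -> body[25..27], body so far='8tc0zv3lp2y09owvc7z41afe29c'
Chunk 6: stream[52..53]='0' size=0 (terminator). Final body='8tc0zv3lp2y09owvc7z41afe29c' (27 bytes)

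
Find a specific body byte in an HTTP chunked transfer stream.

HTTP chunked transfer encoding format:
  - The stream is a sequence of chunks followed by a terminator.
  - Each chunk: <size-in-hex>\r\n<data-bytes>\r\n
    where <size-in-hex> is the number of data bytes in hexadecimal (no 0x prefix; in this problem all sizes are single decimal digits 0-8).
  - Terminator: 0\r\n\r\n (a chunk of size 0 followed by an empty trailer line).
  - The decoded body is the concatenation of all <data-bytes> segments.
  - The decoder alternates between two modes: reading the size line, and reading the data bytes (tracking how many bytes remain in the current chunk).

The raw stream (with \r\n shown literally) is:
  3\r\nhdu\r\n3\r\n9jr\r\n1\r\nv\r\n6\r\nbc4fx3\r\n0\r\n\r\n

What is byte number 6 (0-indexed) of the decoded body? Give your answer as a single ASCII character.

Answer: v

Derivation:
Chunk 1: stream[0..1]='3' size=0x3=3, data at stream[3..6]='hdu' -> body[0..3], body so far='hdu'
Chunk 2: stream[8..9]='3' size=0x3=3, data at stream[11..14]='9jr' -> body[3..6], body so far='hdu9jr'
Chunk 3: stream[16..17]='1' size=0x1=1, data at stream[19..20]='v' -> body[6..7], body so far='hdu9jrv'
Chunk 4: stream[22..23]='6' size=0x6=6, data at stream[25..31]='bc4fx3' -> body[7..13], body so far='hdu9jrvbc4fx3'
Chunk 5: stream[33..34]='0' size=0 (terminator). Final body='hdu9jrvbc4fx3' (13 bytes)
Body byte 6 = 'v'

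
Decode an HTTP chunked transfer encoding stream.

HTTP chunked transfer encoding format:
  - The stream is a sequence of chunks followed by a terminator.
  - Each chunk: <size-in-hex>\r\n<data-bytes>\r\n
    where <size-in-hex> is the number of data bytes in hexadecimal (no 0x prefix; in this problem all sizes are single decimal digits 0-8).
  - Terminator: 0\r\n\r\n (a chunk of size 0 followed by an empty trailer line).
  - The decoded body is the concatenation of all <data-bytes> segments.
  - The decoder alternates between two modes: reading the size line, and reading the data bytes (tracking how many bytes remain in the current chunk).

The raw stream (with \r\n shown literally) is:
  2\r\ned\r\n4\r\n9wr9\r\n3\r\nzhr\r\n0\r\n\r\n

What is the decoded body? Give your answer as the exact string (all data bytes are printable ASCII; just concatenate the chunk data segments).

Chunk 1: stream[0..1]='2' size=0x2=2, data at stream[3..5]='ed' -> body[0..2], body so far='ed'
Chunk 2: stream[7..8]='4' size=0x4=4, data at stream[10..14]='9wr9' -> body[2..6], body so far='ed9wr9'
Chunk 3: stream[16..17]='3' size=0x3=3, data at stream[19..22]='zhr' -> body[6..9], body so far='ed9wr9zhr'
Chunk 4: stream[24..25]='0' size=0 (terminator). Final body='ed9wr9zhr' (9 bytes)

Answer: ed9wr9zhr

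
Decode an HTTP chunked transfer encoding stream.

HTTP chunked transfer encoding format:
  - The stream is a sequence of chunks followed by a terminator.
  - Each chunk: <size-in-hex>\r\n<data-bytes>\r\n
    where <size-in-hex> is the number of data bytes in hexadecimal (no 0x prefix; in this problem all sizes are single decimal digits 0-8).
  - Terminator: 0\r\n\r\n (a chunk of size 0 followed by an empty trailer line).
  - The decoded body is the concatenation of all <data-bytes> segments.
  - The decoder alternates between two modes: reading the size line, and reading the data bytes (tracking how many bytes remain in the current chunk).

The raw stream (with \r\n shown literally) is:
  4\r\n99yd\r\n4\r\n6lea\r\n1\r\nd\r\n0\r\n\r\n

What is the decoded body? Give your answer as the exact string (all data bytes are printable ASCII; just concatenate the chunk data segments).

Chunk 1: stream[0..1]='4' size=0x4=4, data at stream[3..7]='99yd' -> body[0..4], body so far='99yd'
Chunk 2: stream[9..10]='4' size=0x4=4, data at stream[12..16]='6lea' -> body[4..8], body so far='99yd6lea'
Chunk 3: stream[18..19]='1' size=0x1=1, data at stream[21..22]='d' -> body[8..9], body so far='99yd6lead'
Chunk 4: stream[24..25]='0' size=0 (terminator). Final body='99yd6lead' (9 bytes)

Answer: 99yd6lead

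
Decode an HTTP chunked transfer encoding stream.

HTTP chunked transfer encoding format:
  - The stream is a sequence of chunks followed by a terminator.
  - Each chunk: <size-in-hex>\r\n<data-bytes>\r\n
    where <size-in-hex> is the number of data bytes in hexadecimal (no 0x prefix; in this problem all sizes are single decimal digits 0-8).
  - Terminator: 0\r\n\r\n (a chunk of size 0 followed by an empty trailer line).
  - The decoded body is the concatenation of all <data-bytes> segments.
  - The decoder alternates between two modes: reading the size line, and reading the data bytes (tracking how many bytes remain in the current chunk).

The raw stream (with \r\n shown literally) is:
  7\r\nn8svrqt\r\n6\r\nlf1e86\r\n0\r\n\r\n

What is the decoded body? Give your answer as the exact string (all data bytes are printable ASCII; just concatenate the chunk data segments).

Answer: n8svrqtlf1e86

Derivation:
Chunk 1: stream[0..1]='7' size=0x7=7, data at stream[3..10]='n8svrqt' -> body[0..7], body so far='n8svrqt'
Chunk 2: stream[12..13]='6' size=0x6=6, data at stream[15..21]='lf1e86' -> body[7..13], body so far='n8svrqtlf1e86'
Chunk 3: stream[23..24]='0' size=0 (terminator). Final body='n8svrqtlf1e86' (13 bytes)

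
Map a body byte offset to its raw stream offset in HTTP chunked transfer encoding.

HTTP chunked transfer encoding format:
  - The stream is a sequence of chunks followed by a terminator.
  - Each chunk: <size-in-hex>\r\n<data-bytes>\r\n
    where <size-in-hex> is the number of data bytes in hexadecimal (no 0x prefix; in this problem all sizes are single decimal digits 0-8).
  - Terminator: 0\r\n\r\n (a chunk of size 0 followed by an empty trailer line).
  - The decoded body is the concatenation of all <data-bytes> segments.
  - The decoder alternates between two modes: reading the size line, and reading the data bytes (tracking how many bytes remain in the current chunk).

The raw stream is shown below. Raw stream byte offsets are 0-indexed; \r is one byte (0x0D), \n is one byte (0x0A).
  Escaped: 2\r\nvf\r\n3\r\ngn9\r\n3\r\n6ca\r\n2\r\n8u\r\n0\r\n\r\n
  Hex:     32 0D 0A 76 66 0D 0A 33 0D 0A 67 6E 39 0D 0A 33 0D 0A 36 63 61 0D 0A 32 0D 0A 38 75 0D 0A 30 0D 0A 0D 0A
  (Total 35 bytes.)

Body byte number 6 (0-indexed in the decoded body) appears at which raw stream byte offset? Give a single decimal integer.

Answer: 19

Derivation:
Chunk 1: stream[0..1]='2' size=0x2=2, data at stream[3..5]='vf' -> body[0..2], body so far='vf'
Chunk 2: stream[7..8]='3' size=0x3=3, data at stream[10..13]='gn9' -> body[2..5], body so far='vfgn9'
Chunk 3: stream[15..16]='3' size=0x3=3, data at stream[18..21]='6ca' -> body[5..8], body so far='vfgn96ca'
Chunk 4: stream[23..24]='2' size=0x2=2, data at stream[26..28]='8u' -> body[8..10], body so far='vfgn96ca8u'
Chunk 5: stream[30..31]='0' size=0 (terminator). Final body='vfgn96ca8u' (10 bytes)
Body byte 6 at stream offset 19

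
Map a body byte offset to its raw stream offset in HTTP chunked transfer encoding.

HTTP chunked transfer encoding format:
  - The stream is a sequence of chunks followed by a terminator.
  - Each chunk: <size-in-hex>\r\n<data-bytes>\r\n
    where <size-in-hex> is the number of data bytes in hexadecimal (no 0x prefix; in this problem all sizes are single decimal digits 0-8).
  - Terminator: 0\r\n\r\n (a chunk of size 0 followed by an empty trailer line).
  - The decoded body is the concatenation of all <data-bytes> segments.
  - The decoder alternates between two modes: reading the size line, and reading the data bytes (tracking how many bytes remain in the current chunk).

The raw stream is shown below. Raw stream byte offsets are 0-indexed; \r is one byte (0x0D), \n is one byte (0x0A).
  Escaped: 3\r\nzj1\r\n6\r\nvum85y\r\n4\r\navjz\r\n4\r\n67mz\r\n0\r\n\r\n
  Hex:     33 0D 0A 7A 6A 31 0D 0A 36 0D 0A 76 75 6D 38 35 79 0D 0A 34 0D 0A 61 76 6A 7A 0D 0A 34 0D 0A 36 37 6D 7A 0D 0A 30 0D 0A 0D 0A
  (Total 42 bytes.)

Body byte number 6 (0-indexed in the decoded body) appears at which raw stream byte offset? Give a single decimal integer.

Answer: 14

Derivation:
Chunk 1: stream[0..1]='3' size=0x3=3, data at stream[3..6]='zj1' -> body[0..3], body so far='zj1'
Chunk 2: stream[8..9]='6' size=0x6=6, data at stream[11..17]='vum85y' -> body[3..9], body so far='zj1vum85y'
Chunk 3: stream[19..20]='4' size=0x4=4, data at stream[22..26]='avjz' -> body[9..13], body so far='zj1vum85yavjz'
Chunk 4: stream[28..29]='4' size=0x4=4, data at stream[31..35]='67mz' -> body[13..17], body so far='zj1vum85yavjz67mz'
Chunk 5: stream[37..38]='0' size=0 (terminator). Final body='zj1vum85yavjz67mz' (17 bytes)
Body byte 6 at stream offset 14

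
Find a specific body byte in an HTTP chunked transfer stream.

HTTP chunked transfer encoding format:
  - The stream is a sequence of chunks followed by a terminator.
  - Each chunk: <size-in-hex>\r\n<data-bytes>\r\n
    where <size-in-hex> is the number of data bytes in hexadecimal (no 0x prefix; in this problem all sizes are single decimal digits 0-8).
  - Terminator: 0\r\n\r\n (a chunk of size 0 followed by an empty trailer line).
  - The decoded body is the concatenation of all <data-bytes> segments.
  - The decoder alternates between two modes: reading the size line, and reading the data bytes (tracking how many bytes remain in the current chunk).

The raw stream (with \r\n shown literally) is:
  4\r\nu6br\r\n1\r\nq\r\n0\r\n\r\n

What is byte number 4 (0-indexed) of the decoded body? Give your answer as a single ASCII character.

Chunk 1: stream[0..1]='4' size=0x4=4, data at stream[3..7]='u6br' -> body[0..4], body so far='u6br'
Chunk 2: stream[9..10]='1' size=0x1=1, data at stream[12..13]='q' -> body[4..5], body so far='u6brq'
Chunk 3: stream[15..16]='0' size=0 (terminator). Final body='u6brq' (5 bytes)
Body byte 4 = 'q'

Answer: q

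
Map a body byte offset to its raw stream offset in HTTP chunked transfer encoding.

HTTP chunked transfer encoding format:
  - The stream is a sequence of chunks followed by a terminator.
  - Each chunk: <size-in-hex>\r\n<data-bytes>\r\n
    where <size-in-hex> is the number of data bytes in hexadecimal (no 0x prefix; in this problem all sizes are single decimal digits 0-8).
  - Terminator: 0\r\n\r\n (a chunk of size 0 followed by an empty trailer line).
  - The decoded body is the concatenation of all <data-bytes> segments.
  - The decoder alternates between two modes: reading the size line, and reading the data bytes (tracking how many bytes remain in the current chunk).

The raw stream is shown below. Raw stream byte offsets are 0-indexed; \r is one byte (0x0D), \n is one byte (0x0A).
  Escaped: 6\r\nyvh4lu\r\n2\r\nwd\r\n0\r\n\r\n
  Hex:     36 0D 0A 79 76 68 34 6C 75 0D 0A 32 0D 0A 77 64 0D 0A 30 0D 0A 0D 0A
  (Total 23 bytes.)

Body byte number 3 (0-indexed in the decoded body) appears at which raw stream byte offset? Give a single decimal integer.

Chunk 1: stream[0..1]='6' size=0x6=6, data at stream[3..9]='yvh4lu' -> body[0..6], body so far='yvh4lu'
Chunk 2: stream[11..12]='2' size=0x2=2, data at stream[14..16]='wd' -> body[6..8], body so far='yvh4luwd'
Chunk 3: stream[18..19]='0' size=0 (terminator). Final body='yvh4luwd' (8 bytes)
Body byte 3 at stream offset 6

Answer: 6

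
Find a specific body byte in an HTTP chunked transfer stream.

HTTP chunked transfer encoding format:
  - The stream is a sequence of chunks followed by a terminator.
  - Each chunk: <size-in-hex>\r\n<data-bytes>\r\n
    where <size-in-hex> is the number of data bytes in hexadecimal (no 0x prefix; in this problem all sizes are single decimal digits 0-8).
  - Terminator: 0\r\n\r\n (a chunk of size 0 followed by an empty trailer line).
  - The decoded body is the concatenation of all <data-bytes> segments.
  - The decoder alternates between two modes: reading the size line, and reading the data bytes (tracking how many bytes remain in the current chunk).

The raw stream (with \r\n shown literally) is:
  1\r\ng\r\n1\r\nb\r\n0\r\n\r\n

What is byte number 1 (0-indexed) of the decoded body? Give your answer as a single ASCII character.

Chunk 1: stream[0..1]='1' size=0x1=1, data at stream[3..4]='g' -> body[0..1], body so far='g'
Chunk 2: stream[6..7]='1' size=0x1=1, data at stream[9..10]='b' -> body[1..2], body so far='gb'
Chunk 3: stream[12..13]='0' size=0 (terminator). Final body='gb' (2 bytes)
Body byte 1 = 'b'

Answer: b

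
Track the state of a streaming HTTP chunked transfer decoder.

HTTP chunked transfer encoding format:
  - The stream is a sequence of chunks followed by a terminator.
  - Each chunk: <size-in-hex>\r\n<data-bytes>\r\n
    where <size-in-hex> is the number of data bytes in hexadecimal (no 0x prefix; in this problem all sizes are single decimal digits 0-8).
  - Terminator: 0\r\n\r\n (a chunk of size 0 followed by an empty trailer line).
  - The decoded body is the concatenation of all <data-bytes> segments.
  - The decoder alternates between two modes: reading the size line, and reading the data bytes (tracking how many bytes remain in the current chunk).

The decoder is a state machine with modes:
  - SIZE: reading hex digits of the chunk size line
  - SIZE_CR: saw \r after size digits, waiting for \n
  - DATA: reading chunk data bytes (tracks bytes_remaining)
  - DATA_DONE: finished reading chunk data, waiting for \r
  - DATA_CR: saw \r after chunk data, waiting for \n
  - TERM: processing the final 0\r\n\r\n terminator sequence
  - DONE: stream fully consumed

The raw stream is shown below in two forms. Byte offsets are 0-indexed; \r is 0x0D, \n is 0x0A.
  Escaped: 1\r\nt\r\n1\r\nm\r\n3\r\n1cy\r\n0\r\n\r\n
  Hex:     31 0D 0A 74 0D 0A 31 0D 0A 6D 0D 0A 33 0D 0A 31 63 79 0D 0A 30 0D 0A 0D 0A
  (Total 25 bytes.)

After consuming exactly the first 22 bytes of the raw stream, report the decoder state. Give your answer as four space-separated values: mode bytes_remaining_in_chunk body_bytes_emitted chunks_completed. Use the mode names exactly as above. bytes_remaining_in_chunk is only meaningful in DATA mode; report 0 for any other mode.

Answer: SIZE_CR 0 5 3

Derivation:
Byte 0 = '1': mode=SIZE remaining=0 emitted=0 chunks_done=0
Byte 1 = 0x0D: mode=SIZE_CR remaining=0 emitted=0 chunks_done=0
Byte 2 = 0x0A: mode=DATA remaining=1 emitted=0 chunks_done=0
Byte 3 = 't': mode=DATA_DONE remaining=0 emitted=1 chunks_done=0
Byte 4 = 0x0D: mode=DATA_CR remaining=0 emitted=1 chunks_done=0
Byte 5 = 0x0A: mode=SIZE remaining=0 emitted=1 chunks_done=1
Byte 6 = '1': mode=SIZE remaining=0 emitted=1 chunks_done=1
Byte 7 = 0x0D: mode=SIZE_CR remaining=0 emitted=1 chunks_done=1
Byte 8 = 0x0A: mode=DATA remaining=1 emitted=1 chunks_done=1
Byte 9 = 'm': mode=DATA_DONE remaining=0 emitted=2 chunks_done=1
Byte 10 = 0x0D: mode=DATA_CR remaining=0 emitted=2 chunks_done=1
Byte 11 = 0x0A: mode=SIZE remaining=0 emitted=2 chunks_done=2
Byte 12 = '3': mode=SIZE remaining=0 emitted=2 chunks_done=2
Byte 13 = 0x0D: mode=SIZE_CR remaining=0 emitted=2 chunks_done=2
Byte 14 = 0x0A: mode=DATA remaining=3 emitted=2 chunks_done=2
Byte 15 = '1': mode=DATA remaining=2 emitted=3 chunks_done=2
Byte 16 = 'c': mode=DATA remaining=1 emitted=4 chunks_done=2
Byte 17 = 'y': mode=DATA_DONE remaining=0 emitted=5 chunks_done=2
Byte 18 = 0x0D: mode=DATA_CR remaining=0 emitted=5 chunks_done=2
Byte 19 = 0x0A: mode=SIZE remaining=0 emitted=5 chunks_done=3
Byte 20 = '0': mode=SIZE remaining=0 emitted=5 chunks_done=3
Byte 21 = 0x0D: mode=SIZE_CR remaining=0 emitted=5 chunks_done=3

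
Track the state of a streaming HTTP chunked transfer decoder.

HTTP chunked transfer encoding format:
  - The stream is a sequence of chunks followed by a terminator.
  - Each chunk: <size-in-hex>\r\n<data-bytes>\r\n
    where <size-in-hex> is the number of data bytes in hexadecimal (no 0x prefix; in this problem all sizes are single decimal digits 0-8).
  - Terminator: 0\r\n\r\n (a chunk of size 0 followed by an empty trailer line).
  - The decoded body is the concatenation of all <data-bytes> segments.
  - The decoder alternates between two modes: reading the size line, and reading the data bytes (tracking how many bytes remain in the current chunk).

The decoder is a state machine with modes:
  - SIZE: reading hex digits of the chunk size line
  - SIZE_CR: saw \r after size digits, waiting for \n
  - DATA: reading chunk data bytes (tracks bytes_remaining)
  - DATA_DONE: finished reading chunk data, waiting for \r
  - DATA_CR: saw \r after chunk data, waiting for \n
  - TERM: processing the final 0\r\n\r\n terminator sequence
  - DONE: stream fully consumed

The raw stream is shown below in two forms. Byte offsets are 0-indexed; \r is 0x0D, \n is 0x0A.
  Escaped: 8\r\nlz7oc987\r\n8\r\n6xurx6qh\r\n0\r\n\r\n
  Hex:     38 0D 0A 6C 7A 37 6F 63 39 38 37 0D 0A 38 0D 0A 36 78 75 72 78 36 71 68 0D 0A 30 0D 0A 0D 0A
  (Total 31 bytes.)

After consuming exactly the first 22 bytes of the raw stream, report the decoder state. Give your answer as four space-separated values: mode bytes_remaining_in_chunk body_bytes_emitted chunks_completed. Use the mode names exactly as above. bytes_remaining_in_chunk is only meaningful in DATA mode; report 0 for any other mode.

Byte 0 = '8': mode=SIZE remaining=0 emitted=0 chunks_done=0
Byte 1 = 0x0D: mode=SIZE_CR remaining=0 emitted=0 chunks_done=0
Byte 2 = 0x0A: mode=DATA remaining=8 emitted=0 chunks_done=0
Byte 3 = 'l': mode=DATA remaining=7 emitted=1 chunks_done=0
Byte 4 = 'z': mode=DATA remaining=6 emitted=2 chunks_done=0
Byte 5 = '7': mode=DATA remaining=5 emitted=3 chunks_done=0
Byte 6 = 'o': mode=DATA remaining=4 emitted=4 chunks_done=0
Byte 7 = 'c': mode=DATA remaining=3 emitted=5 chunks_done=0
Byte 8 = '9': mode=DATA remaining=2 emitted=6 chunks_done=0
Byte 9 = '8': mode=DATA remaining=1 emitted=7 chunks_done=0
Byte 10 = '7': mode=DATA_DONE remaining=0 emitted=8 chunks_done=0
Byte 11 = 0x0D: mode=DATA_CR remaining=0 emitted=8 chunks_done=0
Byte 12 = 0x0A: mode=SIZE remaining=0 emitted=8 chunks_done=1
Byte 13 = '8': mode=SIZE remaining=0 emitted=8 chunks_done=1
Byte 14 = 0x0D: mode=SIZE_CR remaining=0 emitted=8 chunks_done=1
Byte 15 = 0x0A: mode=DATA remaining=8 emitted=8 chunks_done=1
Byte 16 = '6': mode=DATA remaining=7 emitted=9 chunks_done=1
Byte 17 = 'x': mode=DATA remaining=6 emitted=10 chunks_done=1
Byte 18 = 'u': mode=DATA remaining=5 emitted=11 chunks_done=1
Byte 19 = 'r': mode=DATA remaining=4 emitted=12 chunks_done=1
Byte 20 = 'x': mode=DATA remaining=3 emitted=13 chunks_done=1
Byte 21 = '6': mode=DATA remaining=2 emitted=14 chunks_done=1

Answer: DATA 2 14 1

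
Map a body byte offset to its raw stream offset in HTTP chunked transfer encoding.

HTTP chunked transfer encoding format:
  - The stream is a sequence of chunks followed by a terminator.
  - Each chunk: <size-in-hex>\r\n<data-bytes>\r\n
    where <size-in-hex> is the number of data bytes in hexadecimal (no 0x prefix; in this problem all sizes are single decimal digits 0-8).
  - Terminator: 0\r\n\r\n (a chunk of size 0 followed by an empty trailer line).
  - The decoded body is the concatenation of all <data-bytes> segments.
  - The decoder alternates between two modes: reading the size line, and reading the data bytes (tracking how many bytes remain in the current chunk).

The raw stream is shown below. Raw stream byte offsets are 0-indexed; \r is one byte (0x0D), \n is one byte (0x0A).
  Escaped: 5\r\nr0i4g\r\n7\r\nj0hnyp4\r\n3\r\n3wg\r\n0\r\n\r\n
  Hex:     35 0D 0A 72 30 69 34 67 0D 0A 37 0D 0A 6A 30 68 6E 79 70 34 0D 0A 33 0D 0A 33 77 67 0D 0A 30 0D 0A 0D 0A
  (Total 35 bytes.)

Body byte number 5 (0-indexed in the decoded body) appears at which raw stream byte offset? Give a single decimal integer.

Chunk 1: stream[0..1]='5' size=0x5=5, data at stream[3..8]='r0i4g' -> body[0..5], body so far='r0i4g'
Chunk 2: stream[10..11]='7' size=0x7=7, data at stream[13..20]='j0hnyp4' -> body[5..12], body so far='r0i4gj0hnyp4'
Chunk 3: stream[22..23]='3' size=0x3=3, data at stream[25..28]='3wg' -> body[12..15], body so far='r0i4gj0hnyp43wg'
Chunk 4: stream[30..31]='0' size=0 (terminator). Final body='r0i4gj0hnyp43wg' (15 bytes)
Body byte 5 at stream offset 13

Answer: 13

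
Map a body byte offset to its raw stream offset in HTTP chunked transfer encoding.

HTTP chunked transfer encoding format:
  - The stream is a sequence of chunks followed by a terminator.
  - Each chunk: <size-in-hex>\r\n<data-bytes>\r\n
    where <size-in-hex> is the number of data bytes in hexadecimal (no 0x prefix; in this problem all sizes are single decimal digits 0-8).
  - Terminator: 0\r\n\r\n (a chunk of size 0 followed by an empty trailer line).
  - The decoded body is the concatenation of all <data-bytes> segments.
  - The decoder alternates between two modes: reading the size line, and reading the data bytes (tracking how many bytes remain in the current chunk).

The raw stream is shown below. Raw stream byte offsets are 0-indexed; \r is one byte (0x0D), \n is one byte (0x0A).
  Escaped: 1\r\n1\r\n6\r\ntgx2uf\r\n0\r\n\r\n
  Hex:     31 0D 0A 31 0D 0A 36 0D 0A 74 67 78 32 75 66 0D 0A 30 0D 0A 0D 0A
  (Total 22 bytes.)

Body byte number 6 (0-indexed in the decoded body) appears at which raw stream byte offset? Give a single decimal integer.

Chunk 1: stream[0..1]='1' size=0x1=1, data at stream[3..4]='1' -> body[0..1], body so far='1'
Chunk 2: stream[6..7]='6' size=0x6=6, data at stream[9..15]='tgx2uf' -> body[1..7], body so far='1tgx2uf'
Chunk 3: stream[17..18]='0' size=0 (terminator). Final body='1tgx2uf' (7 bytes)
Body byte 6 at stream offset 14

Answer: 14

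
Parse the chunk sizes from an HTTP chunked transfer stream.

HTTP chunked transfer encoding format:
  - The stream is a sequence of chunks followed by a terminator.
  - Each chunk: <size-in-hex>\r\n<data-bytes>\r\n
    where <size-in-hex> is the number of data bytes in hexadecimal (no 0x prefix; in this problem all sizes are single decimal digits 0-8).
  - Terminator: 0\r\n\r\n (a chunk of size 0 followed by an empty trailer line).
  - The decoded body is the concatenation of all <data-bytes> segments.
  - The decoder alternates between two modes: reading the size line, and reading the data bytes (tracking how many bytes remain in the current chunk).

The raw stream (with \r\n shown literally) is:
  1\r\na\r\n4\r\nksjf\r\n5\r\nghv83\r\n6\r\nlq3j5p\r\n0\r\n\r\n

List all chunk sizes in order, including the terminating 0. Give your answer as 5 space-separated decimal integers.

Chunk 1: stream[0..1]='1' size=0x1=1, data at stream[3..4]='a' -> body[0..1], body so far='a'
Chunk 2: stream[6..7]='4' size=0x4=4, data at stream[9..13]='ksjf' -> body[1..5], body so far='aksjf'
Chunk 3: stream[15..16]='5' size=0x5=5, data at stream[18..23]='ghv83' -> body[5..10], body so far='aksjfghv83'
Chunk 4: stream[25..26]='6' size=0x6=6, data at stream[28..34]='lq3j5p' -> body[10..16], body so far='aksjfghv83lq3j5p'
Chunk 5: stream[36..37]='0' size=0 (terminator). Final body='aksjfghv83lq3j5p' (16 bytes)

Answer: 1 4 5 6 0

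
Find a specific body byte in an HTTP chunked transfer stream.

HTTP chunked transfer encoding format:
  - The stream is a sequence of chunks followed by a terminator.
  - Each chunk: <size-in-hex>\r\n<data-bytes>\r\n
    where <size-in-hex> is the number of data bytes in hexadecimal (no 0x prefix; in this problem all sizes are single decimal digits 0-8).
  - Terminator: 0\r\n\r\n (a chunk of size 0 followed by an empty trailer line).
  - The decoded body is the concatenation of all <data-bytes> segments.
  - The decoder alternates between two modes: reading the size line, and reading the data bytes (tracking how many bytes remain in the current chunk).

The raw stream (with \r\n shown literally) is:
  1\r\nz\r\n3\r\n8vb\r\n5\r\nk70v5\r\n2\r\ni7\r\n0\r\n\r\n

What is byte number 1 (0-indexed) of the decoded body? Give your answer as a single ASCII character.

Chunk 1: stream[0..1]='1' size=0x1=1, data at stream[3..4]='z' -> body[0..1], body so far='z'
Chunk 2: stream[6..7]='3' size=0x3=3, data at stream[9..12]='8vb' -> body[1..4], body so far='z8vb'
Chunk 3: stream[14..15]='5' size=0x5=5, data at stream[17..22]='k70v5' -> body[4..9], body so far='z8vbk70v5'
Chunk 4: stream[24..25]='2' size=0x2=2, data at stream[27..29]='i7' -> body[9..11], body so far='z8vbk70v5i7'
Chunk 5: stream[31..32]='0' size=0 (terminator). Final body='z8vbk70v5i7' (11 bytes)
Body byte 1 = '8'

Answer: 8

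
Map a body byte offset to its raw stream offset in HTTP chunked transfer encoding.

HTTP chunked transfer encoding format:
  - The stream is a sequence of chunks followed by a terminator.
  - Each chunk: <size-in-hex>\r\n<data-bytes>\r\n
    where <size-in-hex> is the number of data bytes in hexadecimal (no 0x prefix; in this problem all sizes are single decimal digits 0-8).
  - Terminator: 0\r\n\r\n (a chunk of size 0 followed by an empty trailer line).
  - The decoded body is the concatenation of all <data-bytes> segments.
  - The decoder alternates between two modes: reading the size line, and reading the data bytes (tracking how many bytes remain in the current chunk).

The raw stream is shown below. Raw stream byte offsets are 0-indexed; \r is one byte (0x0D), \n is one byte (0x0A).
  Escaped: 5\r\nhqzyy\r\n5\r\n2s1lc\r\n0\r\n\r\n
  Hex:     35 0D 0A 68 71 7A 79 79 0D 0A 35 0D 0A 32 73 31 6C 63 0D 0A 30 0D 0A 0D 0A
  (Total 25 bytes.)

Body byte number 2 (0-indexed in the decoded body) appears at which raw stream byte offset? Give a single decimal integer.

Answer: 5

Derivation:
Chunk 1: stream[0..1]='5' size=0x5=5, data at stream[3..8]='hqzyy' -> body[0..5], body so far='hqzyy'
Chunk 2: stream[10..11]='5' size=0x5=5, data at stream[13..18]='2s1lc' -> body[5..10], body so far='hqzyy2s1lc'
Chunk 3: stream[20..21]='0' size=0 (terminator). Final body='hqzyy2s1lc' (10 bytes)
Body byte 2 at stream offset 5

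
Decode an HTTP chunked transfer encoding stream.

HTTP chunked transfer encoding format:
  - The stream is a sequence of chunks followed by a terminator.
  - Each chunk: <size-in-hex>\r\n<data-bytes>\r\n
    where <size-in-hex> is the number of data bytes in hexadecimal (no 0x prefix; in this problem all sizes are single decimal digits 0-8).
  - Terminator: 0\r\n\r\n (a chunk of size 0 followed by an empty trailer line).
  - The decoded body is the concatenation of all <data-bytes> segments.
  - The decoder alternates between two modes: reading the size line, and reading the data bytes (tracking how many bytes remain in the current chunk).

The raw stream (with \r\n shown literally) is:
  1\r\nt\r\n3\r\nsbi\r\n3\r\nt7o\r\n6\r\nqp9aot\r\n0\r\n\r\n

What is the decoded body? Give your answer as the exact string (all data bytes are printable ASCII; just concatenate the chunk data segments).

Answer: tsbit7oqp9aot

Derivation:
Chunk 1: stream[0..1]='1' size=0x1=1, data at stream[3..4]='t' -> body[0..1], body so far='t'
Chunk 2: stream[6..7]='3' size=0x3=3, data at stream[9..12]='sbi' -> body[1..4], body so far='tsbi'
Chunk 3: stream[14..15]='3' size=0x3=3, data at stream[17..20]='t7o' -> body[4..7], body so far='tsbit7o'
Chunk 4: stream[22..23]='6' size=0x6=6, data at stream[25..31]='qp9aot' -> body[7..13], body so far='tsbit7oqp9aot'
Chunk 5: stream[33..34]='0' size=0 (terminator). Final body='tsbit7oqp9aot' (13 bytes)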